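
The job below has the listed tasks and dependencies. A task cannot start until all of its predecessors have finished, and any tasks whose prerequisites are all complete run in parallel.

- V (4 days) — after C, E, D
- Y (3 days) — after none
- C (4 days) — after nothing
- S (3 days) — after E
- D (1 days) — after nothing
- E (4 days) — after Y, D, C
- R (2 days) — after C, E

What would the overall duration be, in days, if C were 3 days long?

Baseline: C→E→V = 4+4+4 = 12 → 12 days.
Since C is critical, the -1 change carries straight to that chain (now 11 days).
That remains the longest chain; total 11 days.

11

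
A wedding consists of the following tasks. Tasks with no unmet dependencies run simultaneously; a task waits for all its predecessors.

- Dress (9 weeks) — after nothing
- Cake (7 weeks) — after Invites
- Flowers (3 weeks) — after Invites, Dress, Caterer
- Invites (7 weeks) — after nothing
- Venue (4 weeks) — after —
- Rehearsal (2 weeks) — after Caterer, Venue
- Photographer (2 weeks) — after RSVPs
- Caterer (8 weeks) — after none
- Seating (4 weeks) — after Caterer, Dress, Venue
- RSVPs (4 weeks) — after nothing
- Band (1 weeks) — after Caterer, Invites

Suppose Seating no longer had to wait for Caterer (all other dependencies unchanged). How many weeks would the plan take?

14

With the dependency in place, Invites→Cake = 7+7 = 14 sets the finish at 14 weeks.
Dropping Caterer→Seating doesn't change Seating's earliest start (9); another predecessor still binds.
After: Invites→Cake = 7+7 = 14 → 14 weeks.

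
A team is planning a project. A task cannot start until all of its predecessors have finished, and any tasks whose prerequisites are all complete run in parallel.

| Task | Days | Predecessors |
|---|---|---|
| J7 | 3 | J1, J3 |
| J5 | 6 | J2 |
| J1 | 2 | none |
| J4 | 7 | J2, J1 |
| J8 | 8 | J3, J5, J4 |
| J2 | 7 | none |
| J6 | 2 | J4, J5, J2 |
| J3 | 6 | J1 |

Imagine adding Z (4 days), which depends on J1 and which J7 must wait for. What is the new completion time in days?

Originally the schedule takes 22 days.
With Z inserted, J7 now waits for max(J1, J3, Z).
New critical path: J2→J4→J8 = 7+7+8 = 22 ⇒ 22 days.

22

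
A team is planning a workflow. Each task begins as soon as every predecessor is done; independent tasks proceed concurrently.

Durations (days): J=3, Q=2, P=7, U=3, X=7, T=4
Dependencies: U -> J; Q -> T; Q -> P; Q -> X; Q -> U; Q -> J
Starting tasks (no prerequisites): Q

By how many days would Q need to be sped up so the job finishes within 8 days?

Current finish: 9 days; target: 8.
Q is on every critical path, so each day cut from Q cuts the finish by one (this holds down to a finish of 8).
Need 9 − 8 = 1 day off Q → Q becomes 1 day, finish becomes 8.

1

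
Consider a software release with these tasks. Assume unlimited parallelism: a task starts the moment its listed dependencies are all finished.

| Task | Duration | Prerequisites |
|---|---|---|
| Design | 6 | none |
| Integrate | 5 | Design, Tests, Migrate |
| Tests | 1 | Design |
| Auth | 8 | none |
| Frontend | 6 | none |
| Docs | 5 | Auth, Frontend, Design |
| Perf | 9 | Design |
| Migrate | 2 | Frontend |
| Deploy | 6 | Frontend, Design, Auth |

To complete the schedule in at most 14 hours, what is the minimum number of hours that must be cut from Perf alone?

Current finish: 15 hours; target: 14.
Perf is on every critical path, so each hour cut from Perf cuts the finish by one (this holds down to a finish of 14).
Need 15 − 14 = 1 hour off Perf → Perf becomes 8 hours, finish becomes 14.

1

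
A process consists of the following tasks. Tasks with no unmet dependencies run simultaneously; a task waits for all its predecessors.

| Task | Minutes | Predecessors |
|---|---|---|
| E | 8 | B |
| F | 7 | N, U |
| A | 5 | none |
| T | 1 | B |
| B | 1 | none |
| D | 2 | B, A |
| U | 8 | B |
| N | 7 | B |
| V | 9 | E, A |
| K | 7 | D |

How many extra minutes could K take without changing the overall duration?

Critical path: B→E→V = 1+8+9 = 18, so the finish is 18 minutes.
The longest chain containing K totals 14 minutes.
Slack of K = 11 − 7 = 4 minutes.

4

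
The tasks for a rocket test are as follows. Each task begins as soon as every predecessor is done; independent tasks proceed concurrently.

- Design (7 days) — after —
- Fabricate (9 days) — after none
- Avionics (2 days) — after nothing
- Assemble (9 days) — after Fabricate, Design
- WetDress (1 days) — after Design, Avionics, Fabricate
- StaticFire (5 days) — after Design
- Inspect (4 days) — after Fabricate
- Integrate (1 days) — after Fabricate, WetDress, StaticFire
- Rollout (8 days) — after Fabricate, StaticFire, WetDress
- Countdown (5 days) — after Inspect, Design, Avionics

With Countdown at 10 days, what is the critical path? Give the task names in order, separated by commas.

Fabricate, Inspect, Countdown

As given, the longest chain is Design→StaticFire→Rollout = 7+5+8 = 20, so the finish is 20 days.
Countdown has 2 days of float (longest path through it is 18).
New critical path: Fabricate→Inspect→Countdown = 9+4+10 = 23 ⇒ 23 days.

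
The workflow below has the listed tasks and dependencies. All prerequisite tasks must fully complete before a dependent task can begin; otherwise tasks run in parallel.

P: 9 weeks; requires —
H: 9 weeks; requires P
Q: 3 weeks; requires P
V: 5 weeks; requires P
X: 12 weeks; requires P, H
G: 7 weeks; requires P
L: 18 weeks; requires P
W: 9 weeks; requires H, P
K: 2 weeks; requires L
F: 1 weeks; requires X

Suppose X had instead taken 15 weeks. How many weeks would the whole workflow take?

34

Baseline: P→H→X→F = 9+9+12+1 = 31 → 31 weeks.
Since X is critical, the +3 change carries straight to that chain (now 34 weeks).
That remains the longest chain; total 34 weeks.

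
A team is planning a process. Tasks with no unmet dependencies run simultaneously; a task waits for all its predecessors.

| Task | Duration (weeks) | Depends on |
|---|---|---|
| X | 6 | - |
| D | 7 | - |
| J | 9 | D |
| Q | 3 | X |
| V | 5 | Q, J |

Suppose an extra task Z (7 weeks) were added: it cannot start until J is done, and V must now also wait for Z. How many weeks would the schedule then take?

28

Originally the schedule takes 21 weeks.
With Z inserted, V now waits for max(Q, J, Z).
New critical path: D→J→Z→V = 7+9+7+5 = 28 ⇒ 28 weeks.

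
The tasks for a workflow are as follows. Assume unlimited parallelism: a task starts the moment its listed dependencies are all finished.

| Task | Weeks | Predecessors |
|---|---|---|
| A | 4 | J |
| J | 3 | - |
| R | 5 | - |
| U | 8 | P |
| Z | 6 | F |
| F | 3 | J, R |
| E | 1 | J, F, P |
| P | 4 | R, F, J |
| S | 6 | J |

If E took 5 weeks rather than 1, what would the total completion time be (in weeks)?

20

Baseline: R→F→P→U = 5+3+4+8 = 20 → 20 weeks.
The longest path through E is only 13 weeks, so E has float 7.
The critical path is still R→F→P→U; finish is now 20 weeks.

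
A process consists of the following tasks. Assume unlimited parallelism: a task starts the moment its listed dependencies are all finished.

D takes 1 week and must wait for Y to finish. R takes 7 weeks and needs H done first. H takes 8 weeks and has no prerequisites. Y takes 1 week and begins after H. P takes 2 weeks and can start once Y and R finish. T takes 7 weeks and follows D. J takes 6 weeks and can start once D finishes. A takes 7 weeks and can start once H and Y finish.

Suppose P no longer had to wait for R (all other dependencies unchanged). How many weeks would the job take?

17

Before: longest chain H→Y→D→T = 8+1+1+7 = 17, finish 17.
Without R→P, P's earliest start moves from 15 to 9.
After: H→Y→D→T = 8+1+1+7 = 17 → 17 weeks.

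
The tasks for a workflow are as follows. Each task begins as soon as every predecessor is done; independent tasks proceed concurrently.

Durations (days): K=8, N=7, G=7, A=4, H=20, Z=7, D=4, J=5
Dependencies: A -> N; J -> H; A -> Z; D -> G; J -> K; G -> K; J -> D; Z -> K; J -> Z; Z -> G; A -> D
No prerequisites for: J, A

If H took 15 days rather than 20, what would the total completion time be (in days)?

27

Critical path before the change: J→Z→G→K = 5+7+7+8 = 27 giving 27 days.
H is off the critical path — its longest chain is 25 days, giving 2 of slack.
No other chain overtakes it, so the finish is 27 days.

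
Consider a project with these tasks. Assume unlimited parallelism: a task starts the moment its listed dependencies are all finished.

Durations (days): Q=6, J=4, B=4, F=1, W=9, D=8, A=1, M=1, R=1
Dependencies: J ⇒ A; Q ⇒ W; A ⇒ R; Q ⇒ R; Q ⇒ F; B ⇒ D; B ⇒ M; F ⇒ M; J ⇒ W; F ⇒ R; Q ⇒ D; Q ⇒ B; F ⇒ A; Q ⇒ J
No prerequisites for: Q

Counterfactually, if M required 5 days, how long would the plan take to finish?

19

Baseline: Q→J→W = 6+4+9 = 19 → 19 days.
M has 8 days of float (longest path through it is 11).
That remains the longest chain; total 19 days.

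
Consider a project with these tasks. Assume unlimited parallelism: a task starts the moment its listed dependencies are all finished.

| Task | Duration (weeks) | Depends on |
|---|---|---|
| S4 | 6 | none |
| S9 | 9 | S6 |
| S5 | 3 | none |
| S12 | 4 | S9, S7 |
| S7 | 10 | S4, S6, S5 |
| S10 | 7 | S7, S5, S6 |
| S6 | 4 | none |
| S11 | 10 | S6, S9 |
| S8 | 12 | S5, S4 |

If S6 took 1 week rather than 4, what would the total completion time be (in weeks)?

The binding path is S6→S9→S11 = 4+9+10 = 23; finish at 23 weeks.
Since S6 is critical, the -3 change carries straight to that chain (now 20 weeks).
The binding chain switches to S4→S7→S10 = 6+10+7 = 23; finish 23 weeks.

23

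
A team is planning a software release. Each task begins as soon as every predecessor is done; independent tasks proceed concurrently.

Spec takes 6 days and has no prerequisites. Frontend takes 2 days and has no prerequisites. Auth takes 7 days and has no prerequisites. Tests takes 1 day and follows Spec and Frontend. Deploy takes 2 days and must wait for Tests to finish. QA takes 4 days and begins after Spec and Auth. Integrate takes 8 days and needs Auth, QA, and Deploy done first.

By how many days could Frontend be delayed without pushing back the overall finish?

The longest chain is Auth→QA→Integrate = 7+4+8 = 19; overall finish 19 days.
Frontend finishes as early as 2 and must finish by 8.
Float = 19 − 13 = 6.

6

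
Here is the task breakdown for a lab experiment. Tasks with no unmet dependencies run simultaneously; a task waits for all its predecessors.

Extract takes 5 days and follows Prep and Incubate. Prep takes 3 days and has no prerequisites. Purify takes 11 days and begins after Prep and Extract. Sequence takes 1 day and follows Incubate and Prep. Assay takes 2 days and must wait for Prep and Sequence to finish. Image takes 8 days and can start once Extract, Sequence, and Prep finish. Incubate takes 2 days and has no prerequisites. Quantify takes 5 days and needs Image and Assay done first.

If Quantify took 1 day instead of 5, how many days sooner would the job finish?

2

Actual critical path: Prep→Extract→Image→Quantify = 3+5+8+5 = 21 ⇒ 21 days.
Since Quantify is critical, the -4 change carries straight to that chain (now 17 days).
Now Prep→Extract→Purify = 3+5+11 = 19 is longest, so the finish becomes 19 days.
Change in finish: 19 − 21 = -2 days.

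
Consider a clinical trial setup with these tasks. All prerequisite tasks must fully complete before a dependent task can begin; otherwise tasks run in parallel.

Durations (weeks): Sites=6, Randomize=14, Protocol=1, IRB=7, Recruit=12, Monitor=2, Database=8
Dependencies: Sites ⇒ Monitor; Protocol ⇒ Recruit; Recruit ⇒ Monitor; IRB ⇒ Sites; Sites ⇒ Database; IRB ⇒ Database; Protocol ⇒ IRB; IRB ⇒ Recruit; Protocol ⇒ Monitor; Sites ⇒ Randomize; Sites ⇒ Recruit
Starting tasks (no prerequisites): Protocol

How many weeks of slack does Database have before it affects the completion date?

6

Protocol→IRB→Sites→Recruit→Monitor = 1+7+6+12+2 = 28 sets the makespan at 28 weeks.
Database finishes as early as 22 and must finish by 28.
Slack of Database = 20 − 14 = 6 weeks.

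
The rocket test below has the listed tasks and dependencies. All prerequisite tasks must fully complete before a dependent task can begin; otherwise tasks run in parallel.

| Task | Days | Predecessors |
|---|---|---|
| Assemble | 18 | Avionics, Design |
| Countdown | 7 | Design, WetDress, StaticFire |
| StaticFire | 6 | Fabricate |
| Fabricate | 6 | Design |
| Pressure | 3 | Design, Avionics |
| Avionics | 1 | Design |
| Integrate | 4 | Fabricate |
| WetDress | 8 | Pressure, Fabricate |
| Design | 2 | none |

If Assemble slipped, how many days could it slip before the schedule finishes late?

2

Design→Fabricate→WetDress→Countdown = 2+6+8+7 = 23 sets the makespan at 23 days.
The longest chain containing Assemble totals 21 days.
Slack of Assemble = 5 − 3 = 2 days.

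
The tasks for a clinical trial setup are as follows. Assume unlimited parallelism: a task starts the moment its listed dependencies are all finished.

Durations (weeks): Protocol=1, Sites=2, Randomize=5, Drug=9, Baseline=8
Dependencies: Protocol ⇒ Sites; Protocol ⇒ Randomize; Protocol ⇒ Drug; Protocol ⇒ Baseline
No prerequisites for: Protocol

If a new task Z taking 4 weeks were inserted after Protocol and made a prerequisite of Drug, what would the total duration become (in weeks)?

14

Originally the clinical trial setup takes 10 weeks.
With Z inserted, Drug now waits for max(Protocol, Z).
New critical path: Protocol→Z→Drug = 1+4+9 = 14 ⇒ 14 weeks.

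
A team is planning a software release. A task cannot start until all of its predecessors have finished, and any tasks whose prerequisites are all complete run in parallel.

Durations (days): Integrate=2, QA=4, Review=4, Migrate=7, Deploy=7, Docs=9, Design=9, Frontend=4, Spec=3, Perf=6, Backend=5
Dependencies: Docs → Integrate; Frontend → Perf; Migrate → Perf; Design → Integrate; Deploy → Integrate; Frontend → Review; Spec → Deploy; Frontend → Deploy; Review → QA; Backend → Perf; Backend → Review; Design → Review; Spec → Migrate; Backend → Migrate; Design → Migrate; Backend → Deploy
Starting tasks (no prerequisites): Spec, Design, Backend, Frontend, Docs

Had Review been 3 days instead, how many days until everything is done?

Actual critical path: Design→Migrate→Perf = 9+7+6 = 22 ⇒ 22 days.
The longest path through Review is only 17 days, so Review has float 5.
The critical path is still Design→Migrate→Perf; finish is now 22 days.

22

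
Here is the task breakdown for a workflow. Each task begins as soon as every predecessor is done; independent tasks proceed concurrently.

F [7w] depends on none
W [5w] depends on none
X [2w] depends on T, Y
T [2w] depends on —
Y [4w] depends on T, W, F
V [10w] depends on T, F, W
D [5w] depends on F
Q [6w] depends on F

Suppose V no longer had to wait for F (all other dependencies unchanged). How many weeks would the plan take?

15

With the dependency in place, F→V = 7+10 = 17 sets the finish at 17 weeks.
Without F→V, V's earliest start moves from 7 to 5.
The longest chain is now W→V = 5+10 = 15, so the plan takes 15 weeks.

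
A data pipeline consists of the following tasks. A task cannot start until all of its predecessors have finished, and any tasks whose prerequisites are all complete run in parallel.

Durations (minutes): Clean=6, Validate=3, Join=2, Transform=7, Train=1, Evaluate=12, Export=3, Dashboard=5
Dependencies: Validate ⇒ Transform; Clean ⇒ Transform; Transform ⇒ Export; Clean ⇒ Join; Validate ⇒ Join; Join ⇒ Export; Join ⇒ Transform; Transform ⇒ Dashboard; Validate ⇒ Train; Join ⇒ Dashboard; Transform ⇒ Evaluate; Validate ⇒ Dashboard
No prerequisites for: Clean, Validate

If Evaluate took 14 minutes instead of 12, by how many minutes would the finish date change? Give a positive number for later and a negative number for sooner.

Critical path before the change: Clean→Join→Transform→Evaluate = 6+2+7+12 = 27 giving 27 minutes.
Evaluate is on the critical path; changing it to 14 makes that path 29 minutes.
The critical path is still Clean→Join→Transform→Evaluate; finish is now 29 minutes.
Change in finish: 29 − 27 = +2 minutes.

2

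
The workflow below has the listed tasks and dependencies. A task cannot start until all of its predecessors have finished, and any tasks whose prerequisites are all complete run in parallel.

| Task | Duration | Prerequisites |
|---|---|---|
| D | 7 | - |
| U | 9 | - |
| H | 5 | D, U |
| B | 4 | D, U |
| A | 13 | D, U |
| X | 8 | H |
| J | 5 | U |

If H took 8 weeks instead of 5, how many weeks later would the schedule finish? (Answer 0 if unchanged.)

As given, the longest chain is U→H→X = 9+5+8 = 22, so the finish is 22 weeks.
H lies on that path, so at 8 weeks the path becomes 25 weeks.
That remains the longest chain; total 25 weeks.
Change in finish: 25 − 22 = +3 weeks.

3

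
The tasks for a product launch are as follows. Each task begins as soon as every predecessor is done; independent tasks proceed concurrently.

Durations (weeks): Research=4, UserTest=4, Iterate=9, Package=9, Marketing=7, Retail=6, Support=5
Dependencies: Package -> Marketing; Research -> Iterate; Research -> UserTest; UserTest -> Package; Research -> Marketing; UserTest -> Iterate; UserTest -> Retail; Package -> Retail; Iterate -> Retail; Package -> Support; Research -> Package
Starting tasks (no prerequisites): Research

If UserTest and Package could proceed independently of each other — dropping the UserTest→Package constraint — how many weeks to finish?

23

Before: longest chain Research→UserTest→Package→Marketing = 4+4+9+7 = 24, finish 24.
Without UserTest→Package, Package's earliest start moves from 8 to 4.
New critical path: Research→UserTest→Iterate→Retail = 4+4+9+6 = 23 ⇒ 23 weeks.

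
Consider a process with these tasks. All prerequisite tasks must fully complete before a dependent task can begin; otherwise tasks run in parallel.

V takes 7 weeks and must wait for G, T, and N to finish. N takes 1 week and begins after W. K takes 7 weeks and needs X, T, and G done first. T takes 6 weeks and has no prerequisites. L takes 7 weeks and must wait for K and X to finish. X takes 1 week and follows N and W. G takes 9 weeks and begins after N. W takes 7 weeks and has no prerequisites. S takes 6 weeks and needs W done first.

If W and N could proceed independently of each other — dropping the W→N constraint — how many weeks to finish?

24

With the dependency in place, W→N→G→K→L = 7+1+9+7+7 = 31 sets the finish at 31 weeks.
Without W→N, N's earliest start moves from 7 to 0.
New critical path: N→G→K→L = 1+9+7+7 = 24 ⇒ 24 weeks.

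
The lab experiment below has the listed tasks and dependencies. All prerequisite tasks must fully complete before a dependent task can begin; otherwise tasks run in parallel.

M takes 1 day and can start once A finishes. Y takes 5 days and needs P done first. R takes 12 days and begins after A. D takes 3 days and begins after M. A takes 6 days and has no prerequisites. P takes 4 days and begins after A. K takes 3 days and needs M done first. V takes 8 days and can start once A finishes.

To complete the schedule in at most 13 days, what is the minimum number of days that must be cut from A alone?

5

Current finish: 18 days; target: 13.
A is on every critical path, so each day cut from A cuts the finish by one (this holds down to a finish of 13).
Need 18 − 13 = 5 days off A → A becomes 1 day, finish becomes 13.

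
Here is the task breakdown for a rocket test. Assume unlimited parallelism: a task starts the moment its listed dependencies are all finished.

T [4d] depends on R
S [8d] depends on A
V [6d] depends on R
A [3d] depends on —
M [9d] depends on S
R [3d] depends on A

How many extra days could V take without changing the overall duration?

Critical path: A→S→M = 3+8+9 = 20, so the finish is 20 days.
V finishes as early as 12 and must finish by 20.
Float = 20 − 12 = 8.

8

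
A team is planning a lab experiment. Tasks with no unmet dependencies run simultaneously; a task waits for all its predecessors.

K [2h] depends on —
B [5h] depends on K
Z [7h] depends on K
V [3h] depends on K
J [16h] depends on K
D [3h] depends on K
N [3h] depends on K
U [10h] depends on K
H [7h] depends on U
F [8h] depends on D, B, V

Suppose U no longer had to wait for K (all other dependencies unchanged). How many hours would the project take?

18

With the dependency in place, K→U→H = 2+10+7 = 19 sets the finish at 19 hours.
Without K→U, U's earliest start moves from 2 to 0.
The longest chain is now K→J = 2+16 = 18, so the project takes 18 hours.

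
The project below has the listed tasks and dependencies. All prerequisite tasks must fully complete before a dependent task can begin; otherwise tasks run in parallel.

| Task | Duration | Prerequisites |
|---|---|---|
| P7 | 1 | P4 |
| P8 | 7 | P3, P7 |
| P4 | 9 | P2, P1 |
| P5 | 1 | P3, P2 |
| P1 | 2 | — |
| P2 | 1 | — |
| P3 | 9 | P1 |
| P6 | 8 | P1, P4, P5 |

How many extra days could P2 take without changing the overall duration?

P1→P3→P5→P6 = 2+9+1+8 = 20 sets the makespan at 20 days.
The longest chain containing P2 totals 18 days.
So P2 can slip 3 − 1 = 2 days.

2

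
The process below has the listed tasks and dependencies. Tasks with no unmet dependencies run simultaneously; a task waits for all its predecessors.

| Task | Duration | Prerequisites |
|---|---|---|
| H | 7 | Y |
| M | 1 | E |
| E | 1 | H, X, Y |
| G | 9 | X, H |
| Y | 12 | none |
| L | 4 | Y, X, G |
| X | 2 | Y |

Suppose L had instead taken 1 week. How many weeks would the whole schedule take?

29

Critical path before the change: Y→H→G→L = 12+7+9+4 = 32 giving 32 weeks.
Since L is critical, the -3 change carries straight to that chain (now 29 weeks).
No other chain overtakes it, so the finish is 29 weeks.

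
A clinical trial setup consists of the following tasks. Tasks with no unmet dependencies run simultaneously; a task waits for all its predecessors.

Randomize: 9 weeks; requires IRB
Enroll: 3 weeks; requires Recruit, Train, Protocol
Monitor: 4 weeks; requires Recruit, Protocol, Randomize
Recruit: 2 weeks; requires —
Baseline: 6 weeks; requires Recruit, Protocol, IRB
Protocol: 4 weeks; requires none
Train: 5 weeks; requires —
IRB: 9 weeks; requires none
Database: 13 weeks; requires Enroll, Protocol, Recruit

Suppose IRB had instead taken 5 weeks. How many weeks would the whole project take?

Actual critical path: IRB→Randomize→Monitor = 9+9+4 = 22 ⇒ 22 weeks.
IRB is on the critical path; changing it to 5 makes that path 18 weeks.
New critical path: Train→Enroll→Database = 5+3+13 = 21 ⇒ 21 weeks.

21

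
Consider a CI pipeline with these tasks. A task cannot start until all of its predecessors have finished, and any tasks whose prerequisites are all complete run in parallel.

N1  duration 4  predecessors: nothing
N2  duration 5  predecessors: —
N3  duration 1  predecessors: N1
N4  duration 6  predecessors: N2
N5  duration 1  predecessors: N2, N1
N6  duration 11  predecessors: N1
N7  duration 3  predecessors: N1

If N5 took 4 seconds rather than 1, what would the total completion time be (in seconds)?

15

Baseline: N1→N6 = 4+11 = 15 → 15 seconds.
The longest path through N5 is only 6 seconds, so N5 has float 9.
That remains the longest chain; total 15 seconds.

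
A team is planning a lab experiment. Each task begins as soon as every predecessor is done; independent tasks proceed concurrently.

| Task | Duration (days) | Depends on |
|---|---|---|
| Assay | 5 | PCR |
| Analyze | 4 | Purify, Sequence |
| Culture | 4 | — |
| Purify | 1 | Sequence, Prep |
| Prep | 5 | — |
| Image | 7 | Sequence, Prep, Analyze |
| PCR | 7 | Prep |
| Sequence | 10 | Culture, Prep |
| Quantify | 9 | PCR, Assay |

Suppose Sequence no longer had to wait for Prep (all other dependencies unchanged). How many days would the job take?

Original critical path: Prep→Sequence→Purify→Analyze→Image = 5+10+1+4+7 = 27 ⇒ 27 days.
Without Prep→Sequence, Sequence's earliest start moves from 5 to 4.
After: Prep→PCR→Assay→Quantify = 5+7+5+9 = 26 → 26 days.

26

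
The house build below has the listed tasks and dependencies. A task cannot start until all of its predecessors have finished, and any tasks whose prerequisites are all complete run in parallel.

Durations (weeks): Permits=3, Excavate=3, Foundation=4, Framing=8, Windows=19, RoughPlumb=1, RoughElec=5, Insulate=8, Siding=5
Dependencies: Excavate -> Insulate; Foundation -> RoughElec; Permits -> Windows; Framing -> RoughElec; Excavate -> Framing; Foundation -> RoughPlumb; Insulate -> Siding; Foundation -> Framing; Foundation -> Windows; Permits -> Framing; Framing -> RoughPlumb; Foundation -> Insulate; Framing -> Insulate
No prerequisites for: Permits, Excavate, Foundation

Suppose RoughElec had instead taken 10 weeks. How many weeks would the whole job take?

Actual critical path: Foundation→Framing→Insulate→Siding = 4+8+8+5 = 25 ⇒ 25 weeks.
The longest path through RoughElec is only 17 weeks, so RoughElec has float 8.
The critical path is still Foundation→Framing→Insulate→Siding; finish is now 25 weeks.

25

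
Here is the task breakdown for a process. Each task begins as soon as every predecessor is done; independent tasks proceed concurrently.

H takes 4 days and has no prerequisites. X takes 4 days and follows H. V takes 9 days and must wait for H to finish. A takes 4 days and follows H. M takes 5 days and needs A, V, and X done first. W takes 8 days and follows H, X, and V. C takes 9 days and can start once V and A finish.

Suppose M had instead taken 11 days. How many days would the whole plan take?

24

Critical path before the change: H→V→C = 4+9+9 = 22 giving 22 days.
M is off the critical path — its longest chain is 18 days, giving 4 of slack.
The binding chain switches to H→V→M = 4+9+11 = 24; finish 24 days.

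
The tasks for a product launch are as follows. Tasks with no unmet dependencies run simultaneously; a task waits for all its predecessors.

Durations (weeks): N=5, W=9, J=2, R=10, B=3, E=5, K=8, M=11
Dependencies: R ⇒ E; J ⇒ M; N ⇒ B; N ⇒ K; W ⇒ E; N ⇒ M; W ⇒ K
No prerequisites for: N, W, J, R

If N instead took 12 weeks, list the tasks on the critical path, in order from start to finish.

N, M

As given, the longest chain is W→K = 9+8 = 17, so the finish is 17 weeks.
The longest path through N is only 16 weeks, so N has float 1.
Now N→M = 12+11 = 23 is longest, so the finish becomes 23 weeks.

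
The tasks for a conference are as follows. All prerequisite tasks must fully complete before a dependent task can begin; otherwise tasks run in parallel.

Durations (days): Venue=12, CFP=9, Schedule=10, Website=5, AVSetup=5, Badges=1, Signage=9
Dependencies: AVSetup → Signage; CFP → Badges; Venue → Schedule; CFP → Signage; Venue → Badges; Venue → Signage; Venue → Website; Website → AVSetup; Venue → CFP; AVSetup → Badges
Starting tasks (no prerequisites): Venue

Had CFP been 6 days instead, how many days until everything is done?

Baseline: Venue→Website→AVSetup→Signage = 12+5+5+9 = 31 → 31 days.
CFP has 1 day of float (longest path through it is 30).
No other chain overtakes it, so the finish is 31 days.

31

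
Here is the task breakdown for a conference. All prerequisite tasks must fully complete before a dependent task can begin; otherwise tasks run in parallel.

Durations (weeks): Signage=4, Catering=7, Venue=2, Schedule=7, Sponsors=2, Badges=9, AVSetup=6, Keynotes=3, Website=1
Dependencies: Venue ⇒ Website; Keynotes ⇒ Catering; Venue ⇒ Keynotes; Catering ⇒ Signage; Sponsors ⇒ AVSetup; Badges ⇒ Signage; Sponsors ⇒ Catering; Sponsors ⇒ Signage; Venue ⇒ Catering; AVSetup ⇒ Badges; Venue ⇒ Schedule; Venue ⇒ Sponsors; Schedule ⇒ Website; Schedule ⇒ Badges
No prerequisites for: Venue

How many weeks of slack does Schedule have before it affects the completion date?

1

The longest chain is Venue→Sponsors→AVSetup→Badges→Signage = 2+2+6+9+4 = 23; overall finish 23 weeks.
Longest path through Schedule: 22 weeks (earliest finish 9, latest finish 10).
Float = 23 − 22 = 1.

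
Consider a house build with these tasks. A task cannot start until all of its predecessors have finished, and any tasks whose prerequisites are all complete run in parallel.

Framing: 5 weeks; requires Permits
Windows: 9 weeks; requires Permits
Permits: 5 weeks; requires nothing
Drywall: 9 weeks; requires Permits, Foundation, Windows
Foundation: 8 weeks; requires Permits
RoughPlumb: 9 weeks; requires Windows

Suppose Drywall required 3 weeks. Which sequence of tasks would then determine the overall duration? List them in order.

Permits, Windows, RoughPlumb

The binding path is Permits→Windows→Drywall = 5+9+9 = 23; finish at 23 weeks.
Since Drywall is critical, the -6 change carries straight to that chain (now 17 weeks).
The binding chain switches to Permits→Windows→RoughPlumb = 5+9+9 = 23; finish 23 weeks.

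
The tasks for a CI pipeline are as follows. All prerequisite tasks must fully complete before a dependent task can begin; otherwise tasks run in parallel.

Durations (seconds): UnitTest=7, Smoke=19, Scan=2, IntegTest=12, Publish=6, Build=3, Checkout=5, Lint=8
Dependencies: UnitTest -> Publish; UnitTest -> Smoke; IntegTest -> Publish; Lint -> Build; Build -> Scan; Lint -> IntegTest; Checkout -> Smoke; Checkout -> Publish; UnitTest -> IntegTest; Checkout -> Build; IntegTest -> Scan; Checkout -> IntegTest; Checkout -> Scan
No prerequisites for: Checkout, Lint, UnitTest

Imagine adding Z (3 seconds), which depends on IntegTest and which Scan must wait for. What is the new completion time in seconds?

26

Originally the schedule takes 26 seconds.
With Z inserted, Scan now waits for max(IntegTest, Build, Checkout, Z).
New critical path: Lint→IntegTest→Publish = 8+12+6 = 26 ⇒ 26 seconds.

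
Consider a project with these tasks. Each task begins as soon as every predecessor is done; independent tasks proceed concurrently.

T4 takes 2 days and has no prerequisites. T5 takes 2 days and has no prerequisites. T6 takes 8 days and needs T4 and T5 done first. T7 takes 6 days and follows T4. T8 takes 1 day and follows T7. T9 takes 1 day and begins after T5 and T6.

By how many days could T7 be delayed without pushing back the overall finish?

The longest chain is T4→T6→T9 = 2+8+1 = 11; overall finish 11 days.
Longest path through T7: 9 days (earliest finish 8, latest finish 10).
So T7 can slip 10 − 8 = 2 days.

2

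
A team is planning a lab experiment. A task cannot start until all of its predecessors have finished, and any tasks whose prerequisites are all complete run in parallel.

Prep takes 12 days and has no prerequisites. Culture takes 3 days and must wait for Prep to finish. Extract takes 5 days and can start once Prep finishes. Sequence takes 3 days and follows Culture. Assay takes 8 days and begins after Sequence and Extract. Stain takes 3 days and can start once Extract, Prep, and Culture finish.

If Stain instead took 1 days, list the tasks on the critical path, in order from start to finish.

Actual critical path: Prep→Culture→Sequence→Assay = 12+3+3+8 = 26 ⇒ 26 days.
Stain has 6 days of float (longest path through it is 20).
No other chain overtakes it, so the finish is 26 days.

Prep, Culture, Sequence, Assay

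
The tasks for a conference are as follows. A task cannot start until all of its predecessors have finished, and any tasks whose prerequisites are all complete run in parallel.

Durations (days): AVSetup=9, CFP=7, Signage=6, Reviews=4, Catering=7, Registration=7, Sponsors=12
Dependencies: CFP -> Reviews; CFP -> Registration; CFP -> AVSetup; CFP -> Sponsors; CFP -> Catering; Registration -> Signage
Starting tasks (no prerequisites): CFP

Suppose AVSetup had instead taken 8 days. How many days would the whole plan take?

Actual critical path: CFP→Registration→Signage = 7+7+6 = 20 ⇒ 20 days.
AVSetup is off the critical path — its longest chain is 16 days, giving 4 of slack.
The critical path is still CFP→Registration→Signage; finish is now 20 days.

20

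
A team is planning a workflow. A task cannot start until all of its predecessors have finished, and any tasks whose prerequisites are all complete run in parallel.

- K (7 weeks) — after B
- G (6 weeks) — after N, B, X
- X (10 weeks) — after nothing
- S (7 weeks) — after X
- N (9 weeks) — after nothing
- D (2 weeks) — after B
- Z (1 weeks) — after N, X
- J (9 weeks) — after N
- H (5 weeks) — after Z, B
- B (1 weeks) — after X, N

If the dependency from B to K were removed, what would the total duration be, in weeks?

Before: longest chain X→B→K = 10+1+7 = 18, finish 18.
Without B→K, K's earliest start moves from 11 to 0.
The longest chain is now N→J = 9+9 = 18, so the schedule takes 18 weeks.

18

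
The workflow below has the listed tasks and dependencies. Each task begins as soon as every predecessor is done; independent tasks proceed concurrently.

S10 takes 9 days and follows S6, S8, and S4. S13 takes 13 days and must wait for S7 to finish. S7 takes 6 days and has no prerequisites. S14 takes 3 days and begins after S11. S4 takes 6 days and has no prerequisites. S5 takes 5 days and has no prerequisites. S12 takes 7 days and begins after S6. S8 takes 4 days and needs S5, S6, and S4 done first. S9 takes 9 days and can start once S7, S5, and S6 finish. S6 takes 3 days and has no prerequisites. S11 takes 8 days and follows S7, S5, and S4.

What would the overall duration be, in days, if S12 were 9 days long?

19

As given, the longest chain is S4→S8→S10 = 6+4+9 = 19, so the finish is 19 days.
S12 is off the critical path — its longest chain is 10 days, giving 9 of slack.
The critical path is still S4→S8→S10; finish is now 19 days.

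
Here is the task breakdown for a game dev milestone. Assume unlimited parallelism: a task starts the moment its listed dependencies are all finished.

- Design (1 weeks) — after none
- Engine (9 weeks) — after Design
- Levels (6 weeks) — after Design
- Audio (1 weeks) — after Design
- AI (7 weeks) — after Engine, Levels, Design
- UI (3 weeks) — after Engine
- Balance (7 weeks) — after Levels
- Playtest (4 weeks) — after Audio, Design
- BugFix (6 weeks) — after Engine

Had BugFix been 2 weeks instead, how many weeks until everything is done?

17

As given, the longest chain is Design→Engine→AI = 1+9+7 = 17, so the finish is 17 weeks.
The longest path through BugFix is only 16 weeks, so BugFix has float 1.
No other chain overtakes it, so the finish is 17 weeks.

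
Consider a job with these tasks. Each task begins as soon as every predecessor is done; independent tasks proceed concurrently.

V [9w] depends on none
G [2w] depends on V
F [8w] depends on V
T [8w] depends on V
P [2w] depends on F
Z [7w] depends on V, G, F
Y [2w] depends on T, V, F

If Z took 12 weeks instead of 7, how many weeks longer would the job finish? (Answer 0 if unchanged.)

5

The binding path is V→F→Z = 9+8+7 = 24; finish at 24 weeks.
Z is on the critical path; changing it to 12 makes that path 29 weeks.
That remains the longest chain; total 29 weeks.
Change in finish: 29 − 24 = +5 weeks.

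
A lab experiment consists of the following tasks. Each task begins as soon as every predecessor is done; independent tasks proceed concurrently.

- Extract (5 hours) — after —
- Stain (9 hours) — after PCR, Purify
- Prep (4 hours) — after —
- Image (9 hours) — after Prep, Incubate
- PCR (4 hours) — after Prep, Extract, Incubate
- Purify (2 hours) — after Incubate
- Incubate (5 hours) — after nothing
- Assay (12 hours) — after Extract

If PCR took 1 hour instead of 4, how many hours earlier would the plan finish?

1

Actual critical path: Incubate→PCR→Stain = 5+4+9 = 18 ⇒ 18 hours.
Since PCR is critical, the -3 change carries straight to that chain (now 15 hours).
The binding chain switches to Extract→Assay = 5+12 = 17; finish 17 hours.
Change in finish: 17 − 18 = -1 hours.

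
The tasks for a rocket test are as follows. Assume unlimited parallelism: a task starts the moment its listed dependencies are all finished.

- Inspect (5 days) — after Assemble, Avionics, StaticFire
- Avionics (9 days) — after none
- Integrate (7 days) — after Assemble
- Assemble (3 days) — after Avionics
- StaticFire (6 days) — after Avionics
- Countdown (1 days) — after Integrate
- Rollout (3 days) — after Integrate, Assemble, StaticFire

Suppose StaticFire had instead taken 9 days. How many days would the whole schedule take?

Critical path before the change: Avionics→Assemble→Integrate→Rollout = 9+3+7+3 = 22 giving 22 days.
StaticFire has 2 days of float (longest path through it is 20).
Now Avionics→StaticFire→Inspect = 9+9+5 = 23 is longest, so the finish becomes 23 days.

23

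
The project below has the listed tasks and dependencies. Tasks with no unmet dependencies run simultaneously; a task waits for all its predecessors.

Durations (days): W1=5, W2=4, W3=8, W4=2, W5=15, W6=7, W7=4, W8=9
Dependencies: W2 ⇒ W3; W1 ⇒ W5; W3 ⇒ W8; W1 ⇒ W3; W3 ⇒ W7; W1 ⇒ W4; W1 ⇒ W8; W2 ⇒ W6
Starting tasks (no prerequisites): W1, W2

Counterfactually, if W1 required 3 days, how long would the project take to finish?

21

Critical path before the change: W1→W3→W8 = 5+8+9 = 22 giving 22 days.
W1 is on the critical path; changing it to 3 makes that path 20 days.
New critical path: W2→W3→W8 = 4+8+9 = 21 ⇒ 21 days.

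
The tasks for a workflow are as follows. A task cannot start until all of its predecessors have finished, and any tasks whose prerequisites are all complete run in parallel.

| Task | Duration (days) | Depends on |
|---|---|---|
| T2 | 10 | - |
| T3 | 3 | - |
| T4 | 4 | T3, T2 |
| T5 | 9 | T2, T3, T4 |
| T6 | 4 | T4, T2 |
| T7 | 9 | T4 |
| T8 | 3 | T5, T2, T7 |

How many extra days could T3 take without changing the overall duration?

Critical path: T2→T4→T5→T8 = 10+4+9+3 = 26, so the finish is 26 days.
Longest path through T3: 19 days (earliest finish 3, latest finish 10).
Float = 26 − 19 = 7.

7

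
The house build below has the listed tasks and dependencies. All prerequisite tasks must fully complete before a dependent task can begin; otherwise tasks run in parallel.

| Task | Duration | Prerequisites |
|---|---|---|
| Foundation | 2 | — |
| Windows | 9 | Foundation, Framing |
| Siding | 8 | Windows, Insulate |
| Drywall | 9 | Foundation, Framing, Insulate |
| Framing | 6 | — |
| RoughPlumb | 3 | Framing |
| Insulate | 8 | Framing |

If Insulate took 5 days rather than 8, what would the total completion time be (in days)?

23

As given, the longest chain is Framing→Insulate→Drywall = 6+8+9 = 23, so the finish is 23 days.
Insulate lies on that path, so at 5 days the path becomes 20 days.
New critical path: Framing→Windows→Siding = 6+9+8 = 23 ⇒ 23 days.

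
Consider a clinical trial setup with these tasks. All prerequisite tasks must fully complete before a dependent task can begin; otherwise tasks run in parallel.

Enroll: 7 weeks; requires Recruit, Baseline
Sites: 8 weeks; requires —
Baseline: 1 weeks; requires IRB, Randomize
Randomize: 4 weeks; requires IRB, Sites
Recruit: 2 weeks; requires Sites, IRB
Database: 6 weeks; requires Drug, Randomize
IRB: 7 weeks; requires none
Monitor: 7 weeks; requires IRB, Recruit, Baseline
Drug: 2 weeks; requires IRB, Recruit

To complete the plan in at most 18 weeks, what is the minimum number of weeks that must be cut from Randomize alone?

Current finish: 20 weeks; target: 18.
Randomize is on every critical path, so each week cut from Randomize cuts the finish by one (this holds down to a finish of 18).
Need 20 − 18 = 2 weeks off Randomize → Randomize becomes 2 weeks, finish becomes 18.

2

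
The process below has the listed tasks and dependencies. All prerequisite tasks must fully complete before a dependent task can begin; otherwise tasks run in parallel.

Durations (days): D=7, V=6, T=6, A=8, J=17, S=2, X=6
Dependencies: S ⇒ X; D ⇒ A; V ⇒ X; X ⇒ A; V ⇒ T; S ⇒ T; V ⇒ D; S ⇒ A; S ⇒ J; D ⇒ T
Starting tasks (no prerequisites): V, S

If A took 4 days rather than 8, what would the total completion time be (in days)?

19

Critical path before the change: V→D→A = 6+7+8 = 21 giving 21 days.
A lies on that path, so at 4 days the path becomes 17 days.
The binding chain switches to V→D→T = 6+7+6 = 19; finish 19 days.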